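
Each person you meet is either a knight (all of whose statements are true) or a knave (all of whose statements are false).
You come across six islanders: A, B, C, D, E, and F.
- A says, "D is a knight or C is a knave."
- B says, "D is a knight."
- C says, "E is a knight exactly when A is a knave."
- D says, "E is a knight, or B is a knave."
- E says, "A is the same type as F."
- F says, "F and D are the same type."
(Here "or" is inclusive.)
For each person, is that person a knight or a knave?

Knights: A, B, D, E, and F. Knaves: C.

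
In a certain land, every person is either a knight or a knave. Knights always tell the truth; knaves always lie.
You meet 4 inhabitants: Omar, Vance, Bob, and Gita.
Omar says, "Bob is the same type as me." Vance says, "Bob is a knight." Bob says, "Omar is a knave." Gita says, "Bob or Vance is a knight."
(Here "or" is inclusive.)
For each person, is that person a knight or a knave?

Omar is a knave, Vance is a knight, Bob is a knight, and Gita is a knight.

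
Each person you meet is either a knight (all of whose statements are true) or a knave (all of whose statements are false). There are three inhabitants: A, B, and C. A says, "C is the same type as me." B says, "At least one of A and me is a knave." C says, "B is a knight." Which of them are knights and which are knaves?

Suppose A is a knight. Then A's statement "C is the same type as me" would have to be true. Checking the 4 ways to assign the others, none is consistent with every speaker.
(For instance, with B=knight, C=knight, B's claim "at least one of A and me is a knave" comes out false where it would need to be true.)
So A must be a knave, making "C is the same type as me" false. Taking A=knave, B=knight, C=knight, each remaining statement checks out:
  B (knight): "at least one of A and me is a knave" — true. ✓
  C (knight): "B is a knight" — true. ✓
This is the unique consistent assignment.

A is a knave, B is a knight, and C is a knight.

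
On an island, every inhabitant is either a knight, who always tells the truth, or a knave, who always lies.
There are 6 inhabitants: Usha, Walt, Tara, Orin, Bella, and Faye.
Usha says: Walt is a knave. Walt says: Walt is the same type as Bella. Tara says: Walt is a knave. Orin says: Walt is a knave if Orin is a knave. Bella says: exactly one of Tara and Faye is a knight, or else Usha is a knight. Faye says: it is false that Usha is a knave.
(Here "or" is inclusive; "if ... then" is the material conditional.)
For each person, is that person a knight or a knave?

Knights: Usha, Tara, Orin, Bella, and Faye. Knaves: Walt.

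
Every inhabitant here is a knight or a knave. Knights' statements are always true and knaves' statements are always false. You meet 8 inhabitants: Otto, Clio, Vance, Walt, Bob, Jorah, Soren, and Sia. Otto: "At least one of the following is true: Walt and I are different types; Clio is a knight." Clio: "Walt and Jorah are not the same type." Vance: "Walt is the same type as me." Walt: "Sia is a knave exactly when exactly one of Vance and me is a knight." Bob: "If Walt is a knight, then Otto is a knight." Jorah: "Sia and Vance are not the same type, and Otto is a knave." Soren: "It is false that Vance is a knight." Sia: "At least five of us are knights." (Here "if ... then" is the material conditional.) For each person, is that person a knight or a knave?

Otto (knight): "at least one of the following is true: Walt and I are different types; Clio is a knight" — True. ✓
Since Clio is a knight, "Walt and Jorah are not the same type" needs to be True, which holds.
Vance is a knight; "Walt is the same type as me" is True, as required.
Walt (knight): "Sia is a knave exactly when exactly one of Vance and me is a knight" — True. ✓
As a knight, Bob's statement "if Walt is a knight, then Otto is a knight" should be True; it is.
Jorah is a knave, so "Sia and Vance are not the same type, and Otto is a knave" must be False — and it is.
As a knave, Soren's statement "it is false that Vance is a knight" should be False; it is.
Sia is a knight, and the claim "at least five of us are knights" is indeed True.

Otto is a knight, Clio is a knight, Vance is a knight, Walt is a knight, Bob is a knight, Jorah is a knave, Soren is a knave, and Sia is a knight.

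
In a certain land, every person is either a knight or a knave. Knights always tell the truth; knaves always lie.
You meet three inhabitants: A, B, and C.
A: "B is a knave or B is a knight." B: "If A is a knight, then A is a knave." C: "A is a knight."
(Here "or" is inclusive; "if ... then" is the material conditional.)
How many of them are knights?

The unique consistent assignment is A=knight, B=knave, C=knight.
That has 2 knights.

2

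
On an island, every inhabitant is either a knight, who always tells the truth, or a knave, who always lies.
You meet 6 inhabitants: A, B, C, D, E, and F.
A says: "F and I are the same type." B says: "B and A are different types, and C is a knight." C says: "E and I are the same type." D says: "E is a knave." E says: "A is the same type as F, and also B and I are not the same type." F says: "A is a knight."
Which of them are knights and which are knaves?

A is a knight, B is a knave, C is a knave, D is a knave, E is a knight, and F is a knight.

A (knight): "F and I are the same type" — True. ✓
As a knave, B's statement "B and A are different types, and C is a knight" should be false; it is.
C is a knave; "E and I are the same type" is false, as required.
D is a knave, so "E is a knave" must be false — and it is.
E (knight): "A is the same type as F, and also B and I are not the same type" — True. ✓
Since F is a knight, "A is a knight" needs to be True, which holds.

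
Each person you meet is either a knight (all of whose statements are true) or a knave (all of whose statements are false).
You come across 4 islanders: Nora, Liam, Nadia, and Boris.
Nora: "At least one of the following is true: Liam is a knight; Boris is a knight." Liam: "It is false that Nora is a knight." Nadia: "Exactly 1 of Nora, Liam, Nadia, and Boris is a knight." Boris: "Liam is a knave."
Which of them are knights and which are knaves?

Nora is a knight, Liam is a knave, Nadia is a knave, and Boris is a knight.

As a knight, Nora's statement "at least one of the following is true: Liam is a knight; Boris is a knight" should be True; it is.
Since Liam is a knave, "it is false that Nora is a knight" needs to be false, which holds.
Nadia (knave): "exactly 1 of Nora, Liam, Nadia, and Boris is a knight" — false. ✓
Boris is a knight; "Liam is a knave" is True, as required.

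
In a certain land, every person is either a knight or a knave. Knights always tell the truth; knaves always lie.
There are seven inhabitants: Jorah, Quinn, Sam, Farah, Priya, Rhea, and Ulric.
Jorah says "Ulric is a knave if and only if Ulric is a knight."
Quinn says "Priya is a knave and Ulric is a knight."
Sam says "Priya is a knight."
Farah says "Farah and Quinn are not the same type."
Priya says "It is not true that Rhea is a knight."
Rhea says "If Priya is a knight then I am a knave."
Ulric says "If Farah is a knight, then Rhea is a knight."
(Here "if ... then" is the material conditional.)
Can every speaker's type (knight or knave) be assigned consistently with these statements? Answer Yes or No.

Checking all 128 assignments, each has at least one speaker whose statement's truth value contradicts their type.

No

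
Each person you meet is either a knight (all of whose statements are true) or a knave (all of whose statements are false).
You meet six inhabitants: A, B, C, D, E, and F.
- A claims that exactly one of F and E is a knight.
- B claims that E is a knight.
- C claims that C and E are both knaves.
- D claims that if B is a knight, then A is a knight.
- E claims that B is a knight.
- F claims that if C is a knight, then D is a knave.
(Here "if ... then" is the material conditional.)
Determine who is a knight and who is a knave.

A (knave): "exactly one of F and E is a knight" — false. ✓
B is a knight, so "E is a knight" must be true — and it is.
As a knave, C's statement "C and E are both knaves" should be false; it is.
D is a knave, and the claim "if B is a knight, then A is a knight" is indeed false.
E is a knight, so "B is a knight" must be true — and it is.
Since F is a knight, "if C is a knight, then D is a knave" needs to be true, which holds.

A is a knave, B is a knight, C is a knave, D is a knave, E is a knight, and F is a knight.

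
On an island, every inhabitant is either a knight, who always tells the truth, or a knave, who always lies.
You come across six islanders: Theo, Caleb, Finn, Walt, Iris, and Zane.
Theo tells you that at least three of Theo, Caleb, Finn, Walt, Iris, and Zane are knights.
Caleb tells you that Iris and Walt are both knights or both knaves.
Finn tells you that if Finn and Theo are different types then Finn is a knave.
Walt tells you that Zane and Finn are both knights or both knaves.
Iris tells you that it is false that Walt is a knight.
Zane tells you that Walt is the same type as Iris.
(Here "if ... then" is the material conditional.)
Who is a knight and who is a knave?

Theo is a knight, Caleb is a knave, Finn is a knight, Walt is a knave, Iris is a knight, and Zane is a knave.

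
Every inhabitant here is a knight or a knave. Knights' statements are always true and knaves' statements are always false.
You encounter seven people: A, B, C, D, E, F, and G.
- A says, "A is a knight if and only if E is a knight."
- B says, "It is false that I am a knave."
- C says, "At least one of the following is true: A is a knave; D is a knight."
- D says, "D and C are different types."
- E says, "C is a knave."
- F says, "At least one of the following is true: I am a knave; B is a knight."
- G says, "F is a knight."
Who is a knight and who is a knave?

Knights: A, B, E, F, and G. Knaves: C and D.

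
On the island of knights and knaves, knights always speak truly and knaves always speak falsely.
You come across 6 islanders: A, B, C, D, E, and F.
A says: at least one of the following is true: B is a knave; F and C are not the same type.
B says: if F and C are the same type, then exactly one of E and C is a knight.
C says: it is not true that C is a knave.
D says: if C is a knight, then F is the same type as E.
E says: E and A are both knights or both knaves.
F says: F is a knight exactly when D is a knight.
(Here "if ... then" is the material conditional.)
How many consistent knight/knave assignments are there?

5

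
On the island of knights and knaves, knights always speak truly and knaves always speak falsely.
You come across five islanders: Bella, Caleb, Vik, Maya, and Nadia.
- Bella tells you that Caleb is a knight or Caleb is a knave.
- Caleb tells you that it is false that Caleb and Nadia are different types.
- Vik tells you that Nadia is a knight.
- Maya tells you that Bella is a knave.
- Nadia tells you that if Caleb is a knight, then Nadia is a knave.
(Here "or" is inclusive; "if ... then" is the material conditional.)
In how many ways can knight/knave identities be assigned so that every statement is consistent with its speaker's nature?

1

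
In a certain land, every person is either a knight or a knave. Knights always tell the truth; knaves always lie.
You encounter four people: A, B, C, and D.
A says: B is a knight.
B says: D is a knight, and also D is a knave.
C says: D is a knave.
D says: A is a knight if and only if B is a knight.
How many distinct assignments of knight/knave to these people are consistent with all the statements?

1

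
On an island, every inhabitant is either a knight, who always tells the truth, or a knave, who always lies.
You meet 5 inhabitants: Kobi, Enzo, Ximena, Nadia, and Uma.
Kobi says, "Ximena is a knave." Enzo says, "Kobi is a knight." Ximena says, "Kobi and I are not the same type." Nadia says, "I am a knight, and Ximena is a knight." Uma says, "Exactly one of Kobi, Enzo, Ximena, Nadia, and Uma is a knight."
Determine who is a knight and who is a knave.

Suppose Kobi is a knight. Then Kobi's statement "Ximena is a knave" would have to be true. Checking the 16 ways to assign the others, none is consistent with every speaker.
(For instance, with Enzo=knave, Ximena=knight, Nadia=knight, Uma=knave, Kobi's claim "Ximena is a knave" comes out false where it would need to be true.)
So Kobi must be a knave, making "Ximena is a knave" false. Taking Kobi=knave, Enzo=knave, Ximena=knight, Nadia=knight, Uma=knave, each remaining statement checks out:
  Enzo (knave): "Kobi is a knight" — false. ✓
  Ximena (knight): "Kobi and I are not the same type" — true. ✓
  Nadia (knight): "I am a knight, and Ximena is a knight" — true. ✓
  Uma (knave): "exactly one of Kobi, Enzo, Ximena, Nadia, and Uma is a knight" — false. ✓
This is the unique consistent assignment.

Kobi is a knave, Enzo is a knave, Ximena is a knight, Nadia is a knight, and Uma is a knave.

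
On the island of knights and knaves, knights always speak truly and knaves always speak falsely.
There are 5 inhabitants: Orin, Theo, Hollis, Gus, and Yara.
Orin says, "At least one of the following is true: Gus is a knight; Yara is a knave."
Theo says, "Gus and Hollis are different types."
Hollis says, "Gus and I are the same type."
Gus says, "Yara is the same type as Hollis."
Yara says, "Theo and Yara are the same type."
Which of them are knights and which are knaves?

Knights: Orin, Theo, and Gus. Knaves: Hollis and Yara.

Suppose Orin is a knave. Then Orin's statement "at least one of the following is true: Gus is a knight; Yara is a knave" would have to be false. Checking the 16 ways to assign the others, none is consistent with every speaker.
(For instance, with Theo=knight, Hollis=knave, Gus=knight, Yara=knave, Orin's claim "at least one of the following is true: Gus is a knight; Yara is a knave" comes out true where it would need to be false.)
So Orin must be a knight, making "at least one of the following is true: Gus is a knight; Yara is a knave" true. Taking Orin=knight, Theo=knight, Hollis=knave, Gus=knight, Yara=knave, each remaining statement checks out:
  Theo (knight): "Gus and Hollis are different types" — true. ✓
  Hollis (knave): "Gus and I are the same type" — false. ✓
  Gus (knight): "Yara is the same type as Hollis" — true. ✓
  Yara (knave): "Theo and Yara are the same type" — false. ✓
This is the unique consistent assignment.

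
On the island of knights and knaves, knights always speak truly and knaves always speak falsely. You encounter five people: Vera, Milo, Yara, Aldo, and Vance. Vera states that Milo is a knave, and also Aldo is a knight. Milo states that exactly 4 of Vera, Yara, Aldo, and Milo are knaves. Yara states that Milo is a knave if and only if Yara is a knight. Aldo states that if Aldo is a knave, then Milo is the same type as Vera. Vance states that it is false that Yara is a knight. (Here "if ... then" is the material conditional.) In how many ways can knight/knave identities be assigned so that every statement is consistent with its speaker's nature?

2

Consistent assignments:
  Vera=knight, Milo=knave, Yara=knight, Aldo=knight, Vance=knave
  Vera=knight, Milo=knave, Yara=knave, Aldo=knight, Vance=knight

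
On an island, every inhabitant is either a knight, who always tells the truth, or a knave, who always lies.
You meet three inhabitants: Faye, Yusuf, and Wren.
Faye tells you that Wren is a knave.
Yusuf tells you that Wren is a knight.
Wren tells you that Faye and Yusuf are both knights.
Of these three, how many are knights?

1

The unique consistent assignment is Faye=knight, Yusuf=knave, Wren=knave.
That has 1 knight.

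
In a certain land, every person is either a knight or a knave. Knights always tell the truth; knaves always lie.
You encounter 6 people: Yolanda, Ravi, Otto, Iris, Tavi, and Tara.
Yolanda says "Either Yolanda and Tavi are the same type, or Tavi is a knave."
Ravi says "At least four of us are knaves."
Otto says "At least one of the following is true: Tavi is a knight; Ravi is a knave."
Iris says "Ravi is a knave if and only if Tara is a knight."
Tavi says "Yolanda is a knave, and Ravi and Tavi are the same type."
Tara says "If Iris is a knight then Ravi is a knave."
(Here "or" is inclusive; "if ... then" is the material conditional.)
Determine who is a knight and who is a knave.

Yolanda is a knight, Ravi is a knave, Otto is a knight, Iris is a knight, Tavi is a knave, and Tara is a knight.

Yolanda is a knight; "either Yolanda and Tavi are the same type, or Tavi is a knave" is true, as required.
Ravi (knave): "at least four of us are knaves" — false. ✓
Otto is a knight; "at least one of the following is true: Tavi is a knight; Ravi is a knave" is true, as required.
Iris is a knight, so "Ravi is a knave if and only if Tara is a knight" must be true — and it is.
Tavi (knave): "Yolanda is a knave, and Ravi and Tavi are the same type" — false. ✓
Since Tara is a knight, "if Iris is a knight then Ravi is a knave" needs to be true, which holds.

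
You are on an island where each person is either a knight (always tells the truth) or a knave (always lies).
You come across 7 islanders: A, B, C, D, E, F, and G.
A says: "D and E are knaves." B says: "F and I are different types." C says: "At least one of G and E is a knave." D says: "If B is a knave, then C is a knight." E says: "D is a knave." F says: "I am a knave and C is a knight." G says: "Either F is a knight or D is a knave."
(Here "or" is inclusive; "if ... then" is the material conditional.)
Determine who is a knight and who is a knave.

A is a knave, B is a knave, C is a knave, D is a knave, E is a knight, F is a knave, and G is a knight.

A is a knave, and the claim "D and E are knaves" is indeed False.
Since B is a knave, "F and I are different types" needs to be False, which holds.
C is a knave; "at least one of G and E is a knave" is False, as required.
D is a knave, and the claim "if B is a knave, then C is a knight" is indeed False.
E is a knight, and the claim "D is a knave" is indeed true.
F (knave): "I am a knave and C is a knight" — False. ✓
G (knight): "either F is a knight or D is a knave" — true. ✓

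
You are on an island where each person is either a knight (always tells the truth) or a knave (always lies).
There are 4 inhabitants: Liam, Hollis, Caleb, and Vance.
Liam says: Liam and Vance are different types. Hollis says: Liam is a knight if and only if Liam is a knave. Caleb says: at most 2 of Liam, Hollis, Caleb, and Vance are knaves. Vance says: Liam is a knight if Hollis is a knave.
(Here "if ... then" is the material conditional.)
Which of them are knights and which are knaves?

Liam is a knave, Hollis is a knave, Caleb is a knave, and Vance is a knave.

Liam (knave): "Liam and Vance are different types" — False. ✓
As a knave, Hollis's statement "Liam is a knight if and only if Liam is a knave" should be False; it is.
Caleb (knave): "at most 2 of Liam, Hollis, Caleb, and Vance are knaves" — False. ✓
Vance (knave): "Liam is a knight if Hollis is a knave" — False. ✓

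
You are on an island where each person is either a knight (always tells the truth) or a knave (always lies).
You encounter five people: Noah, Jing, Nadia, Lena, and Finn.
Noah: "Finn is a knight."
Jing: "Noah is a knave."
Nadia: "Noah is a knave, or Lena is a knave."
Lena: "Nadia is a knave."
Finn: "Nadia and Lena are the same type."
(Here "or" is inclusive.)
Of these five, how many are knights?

2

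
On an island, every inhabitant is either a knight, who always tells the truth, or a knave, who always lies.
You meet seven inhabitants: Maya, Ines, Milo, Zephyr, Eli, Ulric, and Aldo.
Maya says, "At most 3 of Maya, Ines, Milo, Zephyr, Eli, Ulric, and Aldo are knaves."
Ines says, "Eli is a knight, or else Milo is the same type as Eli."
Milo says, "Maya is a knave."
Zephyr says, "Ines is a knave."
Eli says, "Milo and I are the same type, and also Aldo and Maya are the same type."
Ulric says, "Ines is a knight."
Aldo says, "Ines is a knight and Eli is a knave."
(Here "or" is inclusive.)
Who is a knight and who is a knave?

Since Maya is a knave, "at most 3 of Maya, Ines, Milo, Zephyr, Eli, Ulric, and Aldo are knaves" needs to be false, which holds.
Ines (knave): "Eli is a knight, or else Milo is the same type as Eli" — false. ✓
Milo is a knight, so "Maya is a knave" must be True — and it is.
As a knight, Zephyr's statement "Ines is a knave" should be True; it is.
Eli (knave): "Milo and I are the same type, and also Aldo and Maya are the same type" — false. ✓
Ulric is a knave; "Ines is a knight" is false, as required.
Aldo is a knave, and the claim "Ines is a knight and Eli is a knave" is indeed false.

Maya is a knave, Ines is a knave, Milo is a knight, Zephyr is a knight, Eli is a knave, Ulric is a knave, and Aldo is a knave.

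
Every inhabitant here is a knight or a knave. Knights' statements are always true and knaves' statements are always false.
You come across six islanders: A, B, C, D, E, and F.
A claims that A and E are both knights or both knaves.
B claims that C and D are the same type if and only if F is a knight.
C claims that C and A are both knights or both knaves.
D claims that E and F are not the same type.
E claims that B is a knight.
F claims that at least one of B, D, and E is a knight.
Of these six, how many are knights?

The unique consistent assignment is A=knight, B=knight, C=knave, D=knave, E=knight, F=knight.
That has 4 knights.

4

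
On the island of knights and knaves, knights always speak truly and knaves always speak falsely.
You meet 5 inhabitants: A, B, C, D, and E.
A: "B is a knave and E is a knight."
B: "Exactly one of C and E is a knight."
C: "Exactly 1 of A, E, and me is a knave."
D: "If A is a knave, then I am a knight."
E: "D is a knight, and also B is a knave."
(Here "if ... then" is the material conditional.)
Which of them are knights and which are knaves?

A is a knave, B is a knave, C is a knave, D is a knave, and E is a knave.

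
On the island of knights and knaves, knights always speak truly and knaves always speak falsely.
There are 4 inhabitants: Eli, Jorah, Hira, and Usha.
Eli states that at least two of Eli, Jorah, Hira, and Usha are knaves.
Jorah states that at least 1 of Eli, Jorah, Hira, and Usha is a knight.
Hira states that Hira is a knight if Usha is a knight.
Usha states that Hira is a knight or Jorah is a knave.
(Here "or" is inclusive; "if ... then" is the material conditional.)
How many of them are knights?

3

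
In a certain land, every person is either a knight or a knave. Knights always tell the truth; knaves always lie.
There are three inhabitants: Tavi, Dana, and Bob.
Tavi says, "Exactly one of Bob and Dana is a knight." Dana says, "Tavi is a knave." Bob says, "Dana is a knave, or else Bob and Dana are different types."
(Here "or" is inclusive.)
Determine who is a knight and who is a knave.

As a knight, Tavi's statement "exactly one of Bob and Dana is a knight" should be True; it is.
As a knave, Dana's statement "Tavi is a knave" should be false; it is.
Bob is a knight, so "Dana is a knave, or else Bob and Dana are different types" must be True — and it is.

Tavi is a knight, Dana is a knave, and Bob is a knight.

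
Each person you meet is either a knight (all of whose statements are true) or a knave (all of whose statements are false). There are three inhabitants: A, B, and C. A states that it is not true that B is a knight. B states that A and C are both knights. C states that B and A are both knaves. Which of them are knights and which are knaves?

Knights: A. Knaves: B and C.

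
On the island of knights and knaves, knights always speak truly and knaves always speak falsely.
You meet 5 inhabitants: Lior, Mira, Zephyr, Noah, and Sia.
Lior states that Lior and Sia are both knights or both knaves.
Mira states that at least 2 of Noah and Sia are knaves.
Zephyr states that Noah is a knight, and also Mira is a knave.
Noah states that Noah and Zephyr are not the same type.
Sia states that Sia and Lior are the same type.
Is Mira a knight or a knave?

Mira is a knave.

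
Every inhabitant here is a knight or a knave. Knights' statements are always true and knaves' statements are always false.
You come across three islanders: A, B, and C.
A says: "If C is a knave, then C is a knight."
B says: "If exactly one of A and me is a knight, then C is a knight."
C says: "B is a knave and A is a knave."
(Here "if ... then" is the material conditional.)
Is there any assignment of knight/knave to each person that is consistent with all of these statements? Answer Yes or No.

No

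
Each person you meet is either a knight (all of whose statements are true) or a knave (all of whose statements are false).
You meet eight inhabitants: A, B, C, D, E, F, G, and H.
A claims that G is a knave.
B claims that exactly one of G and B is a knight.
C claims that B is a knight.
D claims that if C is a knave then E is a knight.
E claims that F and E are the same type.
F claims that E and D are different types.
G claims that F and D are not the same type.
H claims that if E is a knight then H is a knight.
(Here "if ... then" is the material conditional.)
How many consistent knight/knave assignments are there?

1

Consistent assignments:
  A=knight, B=knight, C=knight, D=knight, E=knave, F=knight, G=knave, H=knight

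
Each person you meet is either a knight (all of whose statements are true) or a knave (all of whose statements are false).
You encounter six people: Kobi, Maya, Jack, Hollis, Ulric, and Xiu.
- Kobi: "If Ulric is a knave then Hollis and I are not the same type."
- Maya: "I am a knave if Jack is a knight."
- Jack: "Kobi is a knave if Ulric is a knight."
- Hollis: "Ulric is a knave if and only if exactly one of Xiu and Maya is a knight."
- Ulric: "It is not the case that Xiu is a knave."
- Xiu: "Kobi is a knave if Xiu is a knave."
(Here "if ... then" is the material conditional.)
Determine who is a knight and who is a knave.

Knights: Kobi, Maya, Hollis, Ulric, and Xiu. Knaves: Jack.

Kobi is a knight, and the claim "if Ulric is a knave then Hollis and I are not the same type" is indeed True.
Maya is a knight, and the claim "I am a knave if Jack is a knight" is indeed True.
Jack is a knave; "Kobi is a knave if Ulric is a knight" is False, as required.
Since Hollis is a knight, "Ulric is a knave if and only if exactly one of Xiu and Maya is a knight" needs to be True, which holds.
Ulric is a knight, and the claim "it is not the case that Xiu is a knave" is indeed True.
Since Xiu is a knight, "Kobi is a knave if Xiu is a knave" needs to be True, which holds.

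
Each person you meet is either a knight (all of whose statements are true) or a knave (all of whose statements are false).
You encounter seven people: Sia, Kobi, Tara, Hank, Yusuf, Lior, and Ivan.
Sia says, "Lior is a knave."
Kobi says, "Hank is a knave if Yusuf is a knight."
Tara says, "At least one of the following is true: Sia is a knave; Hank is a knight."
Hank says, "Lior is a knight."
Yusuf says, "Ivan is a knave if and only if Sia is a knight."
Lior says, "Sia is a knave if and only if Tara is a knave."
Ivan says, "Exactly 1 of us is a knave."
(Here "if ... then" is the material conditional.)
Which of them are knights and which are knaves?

As a knight, Sia's statement "Lior is a knave" should be True; it is.
Since Kobi is a knight, "Hank is a knave if Yusuf is a knight" needs to be True, which holds.
Tara is a knave, so "at least one of the following is true: Sia is a knave; Hank is a knight" must be false — and it is.
Hank is a knave; "Lior is a knight" is false, as required.
Yusuf is a knight, and the claim "Ivan is a knave if and only if Sia is a knight" is indeed True.
As a knave, Lior's statement "Sia is a knave if and only if Tara is a knave" should be false; it is.
Ivan (knave): "exactly 1 of us is a knave" — false. ✓

Knights: Sia, Kobi, and Yusuf. Knaves: Tara, Hank, Lior, and Ivan.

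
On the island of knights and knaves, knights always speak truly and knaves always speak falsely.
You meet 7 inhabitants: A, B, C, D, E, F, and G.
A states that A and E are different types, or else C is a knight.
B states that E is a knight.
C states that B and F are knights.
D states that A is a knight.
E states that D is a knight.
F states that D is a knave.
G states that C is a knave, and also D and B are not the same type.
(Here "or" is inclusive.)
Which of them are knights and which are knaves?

A is a knave, B is a knave, C is a knave, D is a knave, E is a knave, F is a knight, and G is a knave.

Since A is a knave, "A and E are different types, or else C is a knight" needs to be False, which holds.
B is a knave, so "E is a knight" must be False — and it is.
C is a knave, and the claim "B and F are knights" is indeed False.
D (knave): "A is a knight" — False. ✓
E (knave): "D is a knight" — False. ✓
F is a knight, so "D is a knave" must be True — and it is.
G is a knave, and the claim "C is a knave, and also D and B are not the same type" is indeed False.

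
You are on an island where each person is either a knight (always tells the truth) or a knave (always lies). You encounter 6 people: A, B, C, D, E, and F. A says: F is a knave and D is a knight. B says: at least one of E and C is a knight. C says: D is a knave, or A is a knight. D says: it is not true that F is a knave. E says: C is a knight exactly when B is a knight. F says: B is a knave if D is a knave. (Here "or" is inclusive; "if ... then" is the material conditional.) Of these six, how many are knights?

3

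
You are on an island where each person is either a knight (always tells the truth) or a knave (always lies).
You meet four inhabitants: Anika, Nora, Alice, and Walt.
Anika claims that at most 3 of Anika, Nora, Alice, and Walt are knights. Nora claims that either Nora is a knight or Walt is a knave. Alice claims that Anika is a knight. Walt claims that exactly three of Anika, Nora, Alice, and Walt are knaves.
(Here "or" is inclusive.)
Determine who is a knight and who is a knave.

Knights: Anika, Nora, and Alice. Knaves: Walt.

Anika (knight): "at most 3 of Anika, Nora, Alice, and Walt are knights" — True. ✓
Since Nora is a knight, "either Nora is a knight or Walt is a knave" needs to be True, which holds.
As a knight, Alice's statement "Anika is a knight" should be True; it is.
As a knave, Walt's statement "exactly three of Anika, Nora, Alice, and Walt are knaves" should be false; it is.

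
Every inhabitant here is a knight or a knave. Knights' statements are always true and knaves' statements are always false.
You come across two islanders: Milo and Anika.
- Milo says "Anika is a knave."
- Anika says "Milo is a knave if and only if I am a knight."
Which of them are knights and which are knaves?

Suppose Milo is a knight. Then Milo's statement "Anika is a knave" would have to be true. Checking the 2 ways to assign the others, none is consistent with every speaker.
(For instance, with Anika=knight, Milo's claim "Anika is a knave" comes out false where it would need to be true.)
So Milo must be a knave, making "Anika is a knave" false. Taking Milo=knave, Anika=knight, each remaining statement checks out:
  Anika (knight): "Milo is a knave if and only if I am a knight" — true. ✓
This is the unique consistent assignment.

Milo is a knave and Anika is a knight.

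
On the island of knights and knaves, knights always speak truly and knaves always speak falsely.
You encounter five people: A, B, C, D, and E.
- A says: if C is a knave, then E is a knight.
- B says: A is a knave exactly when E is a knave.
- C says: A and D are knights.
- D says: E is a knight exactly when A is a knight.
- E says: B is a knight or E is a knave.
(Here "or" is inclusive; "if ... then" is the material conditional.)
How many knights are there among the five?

5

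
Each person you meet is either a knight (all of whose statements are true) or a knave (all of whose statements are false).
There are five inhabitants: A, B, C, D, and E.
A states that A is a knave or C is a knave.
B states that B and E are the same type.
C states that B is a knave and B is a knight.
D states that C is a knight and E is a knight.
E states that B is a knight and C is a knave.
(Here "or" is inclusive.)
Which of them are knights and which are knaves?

Suppose A is a knave. Then A's statement "A is a knave or C is a knave" would have to be false. Checking the 16 ways to assign the others, none is consistent with every speaker.
(For instance, with B=knight, C=knave, D=knave, E=knight, A's claim "A is a knave or C is a knave" comes out true where it would need to be false.)
So A must be a knight, making "A is a knave or C is a knave" true. Taking A=knight, B=knight, C=knave, D=knave, E=knight, each remaining statement checks out:
  B (knight): "B and E are the same type" — true. ✓
  C (knave): "B is a knave and B is a knight" — false. ✓
  D (knave): "C is a knight and E is a knight" — false. ✓
  E (knight): "B is a knight and C is a knave" — true. ✓
This is the unique consistent assignment.

A is a knight, B is a knight, C is a knave, D is a knave, and E is a knight.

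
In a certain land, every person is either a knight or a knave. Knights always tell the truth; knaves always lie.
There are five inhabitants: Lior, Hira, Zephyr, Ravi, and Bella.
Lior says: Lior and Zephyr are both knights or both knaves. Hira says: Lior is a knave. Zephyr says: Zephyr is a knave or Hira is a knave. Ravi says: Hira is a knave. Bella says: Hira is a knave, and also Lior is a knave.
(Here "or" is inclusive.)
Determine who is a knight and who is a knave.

Knights: Lior, Zephyr, and Ravi. Knaves: Hira and Bella.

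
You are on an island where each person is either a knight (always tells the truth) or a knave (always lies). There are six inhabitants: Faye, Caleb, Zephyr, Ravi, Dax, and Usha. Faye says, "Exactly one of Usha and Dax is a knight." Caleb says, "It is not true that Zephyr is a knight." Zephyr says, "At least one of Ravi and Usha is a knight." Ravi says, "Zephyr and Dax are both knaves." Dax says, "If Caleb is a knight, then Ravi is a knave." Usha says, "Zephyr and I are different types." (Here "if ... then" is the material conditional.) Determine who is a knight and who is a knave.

Faye is a knight, Caleb is a knight, Zephyr is a knave, Ravi is a knave, Dax is a knight, and Usha is a knave.

Since Faye is a knight, "exactly one of Usha and Dax is a knight" needs to be true, which holds.
As a knight, Caleb's statement "it is not true that Zephyr is a knight" should be true; it is.
Zephyr (knave): "at least one of Ravi and Usha is a knight" — false. ✓
Since Ravi is a knave, "Zephyr and Dax are both knaves" needs to be false, which holds.
Dax is a knight, and the claim "if Caleb is a knight, then Ravi is a knave" is indeed true.
Usha is a knave, so "Zephyr and I are different types" must be false — and it is.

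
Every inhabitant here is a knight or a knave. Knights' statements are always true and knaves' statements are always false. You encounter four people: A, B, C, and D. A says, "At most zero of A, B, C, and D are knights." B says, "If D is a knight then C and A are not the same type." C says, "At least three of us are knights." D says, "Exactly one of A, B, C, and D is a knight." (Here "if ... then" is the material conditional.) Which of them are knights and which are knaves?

A is a knave, B is a knave, C is a knave, and D is a knight.

A is a knave, and the claim "at most zero of A, B, C, and D are knights" is indeed False.
B (knave): "if D is a knight then C and A are not the same type" — False. ✓
C is a knave, and the claim "at least three of us are knights" is indeed False.
D is a knight, so "exactly one of A, B, C, and D is a knight" must be true — and it is.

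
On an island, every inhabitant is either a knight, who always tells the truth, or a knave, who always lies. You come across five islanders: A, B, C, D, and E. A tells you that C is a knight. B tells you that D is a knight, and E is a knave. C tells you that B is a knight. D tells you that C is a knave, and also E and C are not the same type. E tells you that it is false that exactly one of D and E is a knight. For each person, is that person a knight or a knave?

A is a knave, B is a knave, C is a knave, D is a knight, and E is a knight.

Suppose A is a knight. Then A's statement "C is a knight" would have to be true. Checking the 16 ways to assign the others, none is consistent with every speaker.
(For instance, with B=knave, C=knave, D=knight, E=knight, A's claim "C is a knight" comes out false where it would need to be true.)
So A must be a knave, making "C is a knight" false. Taking A=knave, B=knave, C=knave, D=knight, E=knight, each remaining statement checks out:
  B (knave): "D is a knight, and E is a knave" — false. ✓
  C (knave): "B is a knight" — false. ✓
  D (knight): "C is a knave, and also E and C are not the same type" — true. ✓
  E (knight): "it is false that exactly one of D and E is a knight" — true. ✓
This is the unique consistent assignment.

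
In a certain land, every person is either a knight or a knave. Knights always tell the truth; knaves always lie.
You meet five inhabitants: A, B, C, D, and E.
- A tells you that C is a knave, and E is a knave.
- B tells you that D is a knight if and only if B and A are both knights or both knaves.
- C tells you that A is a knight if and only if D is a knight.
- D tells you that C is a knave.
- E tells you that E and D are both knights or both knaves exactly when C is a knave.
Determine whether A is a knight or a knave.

A is a knave.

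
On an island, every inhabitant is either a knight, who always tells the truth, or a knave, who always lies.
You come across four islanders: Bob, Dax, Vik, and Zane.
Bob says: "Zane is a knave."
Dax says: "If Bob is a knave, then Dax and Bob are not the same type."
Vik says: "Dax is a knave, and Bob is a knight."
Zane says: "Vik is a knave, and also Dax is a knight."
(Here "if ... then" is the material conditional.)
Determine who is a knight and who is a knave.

Bob is a knave, Dax is a knight, Vik is a knave, and Zane is a knight.

Suppose Bob is a knight. Then Bob's statement "Zane is a knave" would have to be true. Checking the 8 ways to assign the others, none is consistent with every speaker.
(For instance, with Dax=knight, Vik=knave, Zane=knight, Bob's claim "Zane is a knave" comes out false where it would need to be true.)
So Bob must be a knave, making "Zane is a knave" false. Taking Bob=knave, Dax=knight, Vik=knave, Zane=knight, each remaining statement checks out:
  Dax (knight): "if Bob is a knave, then Dax and Bob are not the same type" — true. ✓
  Vik (knave): "Dax is a knave, and Bob is a knight" — false. ✓
  Zane (knight): "Vik is a knave, and also Dax is a knight" — true. ✓
This is the unique consistent assignment.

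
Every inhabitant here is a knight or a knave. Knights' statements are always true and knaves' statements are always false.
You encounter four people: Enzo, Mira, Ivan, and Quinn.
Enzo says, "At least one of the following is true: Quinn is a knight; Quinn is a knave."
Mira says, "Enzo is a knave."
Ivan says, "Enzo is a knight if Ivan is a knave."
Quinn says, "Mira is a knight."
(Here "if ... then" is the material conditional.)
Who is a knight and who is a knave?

Suppose Enzo is a knave. Then Enzo's statement "at least one of the following is true: Quinn is a knight; Quinn is a knave" would have to be false. Checking the 8 ways to assign the others, none is consistent with every speaker.
(For instance, with Mira=knave, Ivan=knight, Quinn=knave, Enzo's claim "at least one of the following is true: Quinn is a knight; Quinn is a knave" comes out true where it would need to be false.)
So Enzo must be a knight, making "at least one of the following is true: Quinn is a knight; Quinn is a knave" true. Taking Enzo=knight, Mira=knave, Ivan=knight, Quinn=knave, each remaining statement checks out:
  Mira (knave): "Enzo is a knave" — false. ✓
  Ivan (knight): "Enzo is a knight if Ivan is a knave" — true. ✓
  Quinn (knave): "Mira is a knight" — false. ✓
This is the unique consistent assignment.

Knights: Enzo and Ivan. Knaves: Mira and Quinn.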